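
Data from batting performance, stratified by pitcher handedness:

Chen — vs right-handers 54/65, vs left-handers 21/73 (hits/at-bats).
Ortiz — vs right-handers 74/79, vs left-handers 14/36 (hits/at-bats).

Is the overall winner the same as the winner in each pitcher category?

Yes

Vs right-handers: Chen 54/65 = 83.1%, Ortiz 74/79 = 93.7% → Ortiz
Vs left-handers: Chen 21/73 = 28.8%, Ortiz 14/36 = 38.9% → Ortiz
Overall: Chen 75/138 = 54.3%, Ortiz 88/115 = 76.5% → Ortiz
Ortiz wins overall and in every pitcher group — no reversal.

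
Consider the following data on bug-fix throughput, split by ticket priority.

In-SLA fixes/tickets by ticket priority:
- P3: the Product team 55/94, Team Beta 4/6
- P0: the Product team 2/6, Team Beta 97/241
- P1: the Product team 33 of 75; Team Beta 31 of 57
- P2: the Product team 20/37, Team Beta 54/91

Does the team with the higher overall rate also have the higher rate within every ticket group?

P3: the Product team 55/94 = 58.5%, Team Beta 4/6 = 66.7% → Team Beta
P0: the Product team 2/6 = 33.3%, Team Beta 97/241 = 40.2% → Team Beta
P1: the Product team 33/75 = 44.0%, Team Beta 31/57 = 54.4% → Team Beta
P2: the Product team 20/37 = 54.1%, Team Beta 54/91 = 59.3% → Team Beta
Overall: the Product team 110/212 = 51.9%, Team Beta 186/395 = 47.1% → the Product team
Team Beta wins each ticket group but the Product team wins overall — the comparison reverses. Team Beta's tickets skew toward P0, which has a lower base rate.

No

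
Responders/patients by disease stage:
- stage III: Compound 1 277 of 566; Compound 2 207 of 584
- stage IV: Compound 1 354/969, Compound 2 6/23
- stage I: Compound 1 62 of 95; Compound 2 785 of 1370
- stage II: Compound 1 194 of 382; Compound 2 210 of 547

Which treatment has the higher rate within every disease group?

Stage III: Compound 1 277/566 = 48.9%, Compound 2 207/584 = 35.4% → Compound 1
Stage IV: Compound 1 354/969 = 36.5%, Compound 2 6/23 = 26.1% → Compound 1
Stage I: Compound 1 62/95 = 65.3%, Compound 2 785/1370 = 57.3% → Compound 1
Stage II: Compound 1 194/382 = 50.8%, Compound 2 210/547 = 38.4% → Compound 1
Compound 1 has the higher rate in all 4 groups.

Compound 1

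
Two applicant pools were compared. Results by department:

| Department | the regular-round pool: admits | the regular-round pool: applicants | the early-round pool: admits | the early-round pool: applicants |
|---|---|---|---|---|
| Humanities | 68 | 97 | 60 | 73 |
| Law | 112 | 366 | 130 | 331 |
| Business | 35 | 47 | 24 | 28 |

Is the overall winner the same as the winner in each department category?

Humanities: the regular-round pool 68/97 = 70.1%, the early-round pool 60/73 = 82.2% → the early-round pool
Law: the regular-round pool 112/366 = 30.6%, the early-round pool 130/331 = 39.3% → the early-round pool
Business: the regular-round pool 35/47 = 74.5%, the early-round pool 24/28 = 85.7% → the early-round pool
Overall: the regular-round pool 215/510 = 42.2%, the early-round pool 214/432 = 49.5% → the early-round pool
The early-round pool wins overall and in every department group — no reversal.

Yes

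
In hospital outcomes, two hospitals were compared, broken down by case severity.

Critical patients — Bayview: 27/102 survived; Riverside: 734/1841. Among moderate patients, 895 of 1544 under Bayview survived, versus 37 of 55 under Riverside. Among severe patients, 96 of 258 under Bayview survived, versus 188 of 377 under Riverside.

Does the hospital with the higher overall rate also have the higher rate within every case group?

No

Critical: Bayview 27/102 = 26.5%, Riverside 734/1841 = 39.9% → Riverside
Moderate: Bayview 895/1544 = 58.0%, Riverside 37/55 = 67.3% → Riverside
Severe: Bayview 96/258 = 37.2%, Riverside 188/377 = 49.9% → Riverside
Overall: Bayview 1018/1904 = 53.5%, Riverside 959/2273 = 42.2% → Bayview
Riverside wins each case group but Bayview wins overall — the comparison reverses. Riverside's patients skew toward critical, which has a lower base rate.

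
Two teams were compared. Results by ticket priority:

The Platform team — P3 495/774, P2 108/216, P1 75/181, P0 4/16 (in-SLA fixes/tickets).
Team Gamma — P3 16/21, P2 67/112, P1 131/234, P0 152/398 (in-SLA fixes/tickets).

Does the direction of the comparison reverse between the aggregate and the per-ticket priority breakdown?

P3: the Platform team 495/774 = 64.0%, Team Gamma 16/21 = 76.2% → Team Gamma
P2: the Platform team 108/216 = 50.0%, Team Gamma 67/112 = 59.8% → Team Gamma
P1: the Platform team 75/181 = 41.4%, Team Gamma 131/234 = 56.0% → Team Gamma
P0: the Platform team 4/16 = 25.0%, Team Gamma 152/398 = 38.2% → Team Gamma
Overall: the Platform team 682/1187 = 57.5%, Team Gamma 366/765 = 47.8% → the Platform team
Team Gamma wins each ticket group but the Platform team wins overall — the comparison reverses. Team Gamma's tickets skew toward P0, which has a lower base rate.

Yes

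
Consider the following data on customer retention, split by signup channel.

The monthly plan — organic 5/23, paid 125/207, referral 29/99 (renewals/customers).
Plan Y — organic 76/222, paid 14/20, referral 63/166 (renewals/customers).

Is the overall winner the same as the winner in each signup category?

Organic: the monthly plan 5/23 = 21.7%, Plan Y 76/222 = 34.2% → Plan Y
Paid: the monthly plan 125/207 = 60.4%, Plan Y 14/20 = 70.0% → Plan Y
Referral: the monthly plan 29/99 = 29.3%, Plan Y 63/166 = 38.0% → Plan Y
Overall: the monthly plan 159/329 = 48.3%, Plan Y 153/408 = 37.5% → the monthly plan
Plan Y wins each signup group but the monthly plan wins overall — the comparison reverses. Plan Y's customers skew toward organic, which has a lower base rate.

No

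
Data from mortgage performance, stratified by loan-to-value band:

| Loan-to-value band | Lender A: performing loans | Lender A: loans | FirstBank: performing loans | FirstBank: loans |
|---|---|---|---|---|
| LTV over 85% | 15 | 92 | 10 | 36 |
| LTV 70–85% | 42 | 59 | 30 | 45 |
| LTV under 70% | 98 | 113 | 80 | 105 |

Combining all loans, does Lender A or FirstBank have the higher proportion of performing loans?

FirstBank

LTV over 85%: Lender A 15/92 = 16.3%, FirstBank 10/36 = 27.8% → FirstBank
LTV 70–85%: Lender A 42/59 = 71.2%, FirstBank 30/45 = 66.7% → Lender A
LTV under 70%: Lender A 98/113 = 86.7%, FirstBank 80/105 = 76.2% → Lender A
Overall: Lender A 155/264 = 58.7%, FirstBank 120/186 = 64.5% → FirstBank
(Neither sweeps every loan-to-value group, but FirstBank has the higher pooled rate.)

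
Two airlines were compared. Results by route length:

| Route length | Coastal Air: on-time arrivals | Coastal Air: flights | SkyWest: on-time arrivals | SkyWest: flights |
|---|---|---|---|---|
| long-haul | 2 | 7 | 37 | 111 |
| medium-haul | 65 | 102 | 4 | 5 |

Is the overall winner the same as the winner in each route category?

No

Long-haul: Coastal Air 2/7 = 28.6%, SkyWest 37/111 = 33.3% → SkyWest
Medium-haul: Coastal Air 65/102 = 63.7%, SkyWest 4/5 = 80.0% → SkyWest
Overall: Coastal Air 67/109 = 61.5%, SkyWest 41/116 = 35.3% → Coastal Air
SkyWest wins each route group but Coastal Air wins overall — the comparison reverses. SkyWest's flights skew toward long-haul, which has a lower base rate.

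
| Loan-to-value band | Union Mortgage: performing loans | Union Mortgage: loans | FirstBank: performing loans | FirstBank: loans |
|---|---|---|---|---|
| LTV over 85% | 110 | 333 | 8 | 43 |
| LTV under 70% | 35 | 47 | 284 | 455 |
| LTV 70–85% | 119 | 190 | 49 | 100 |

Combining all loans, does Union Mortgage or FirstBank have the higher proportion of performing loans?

LTV over 85%: Union Mortgage 110/333 = 33.0%, FirstBank 8/43 = 18.6% → Union Mortgage
LTV under 70%: Union Mortgage 35/47 = 74.5%, FirstBank 284/455 = 62.4% → Union Mortgage
LTV 70–85%: Union Mortgage 119/190 = 62.6%, FirstBank 49/100 = 49.0% → Union Mortgage
Overall: Union Mortgage 264/570 = 46.3%, FirstBank 341/598 = 57.0% → FirstBank
(Union Mortgage wins every loan-to-value group but FirstBank wins overall — Union Mortgage's loans skew toward the low-rate LTV over 85% group.)

FirstBank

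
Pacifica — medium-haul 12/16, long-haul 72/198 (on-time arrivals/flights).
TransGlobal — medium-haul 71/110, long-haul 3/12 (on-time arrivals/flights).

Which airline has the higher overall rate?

TransGlobal

Medium-haul: Pacifica 12/16 = 75.0%, TransGlobal 71/110 = 64.5% → Pacifica
Long-haul: Pacifica 72/198 = 36.4%, TransGlobal 3/12 = 25.0% → Pacifica
Overall: Pacifica 84/214 = 39.3%, TransGlobal 74/122 = 60.7% → TransGlobal
(Pacifica wins every route group but TransGlobal wins overall — Pacifica's flights skew toward the low-rate long-haul group.)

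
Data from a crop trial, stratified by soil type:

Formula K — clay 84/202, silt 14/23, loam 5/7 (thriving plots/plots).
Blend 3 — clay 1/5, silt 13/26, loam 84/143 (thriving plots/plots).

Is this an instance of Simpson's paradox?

Yes

Clay: Formula K 84/202 = 41.6%, Blend 3 1/5 = 20.0% → Formula K
Silt: Formula K 14/23 = 60.9%, Blend 3 13/26 = 50.0% → Formula K
Loam: Formula K 5/7 = 71.4%, Blend 3 84/143 = 58.7% → Formula K
Overall: Formula K 103/232 = 44.4%, Blend 3 98/174 = 56.3% → Blend 3
Formula K wins each soil group but Blend 3 wins overall — the comparison reverses. Formula K's plots skew toward clay, which has a lower base rate.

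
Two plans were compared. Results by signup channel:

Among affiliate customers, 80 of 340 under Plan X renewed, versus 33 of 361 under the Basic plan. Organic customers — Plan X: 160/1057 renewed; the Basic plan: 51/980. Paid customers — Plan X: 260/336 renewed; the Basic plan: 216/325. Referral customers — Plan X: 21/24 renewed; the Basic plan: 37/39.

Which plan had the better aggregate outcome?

Plan X

Affiliate: Plan X 80/340 = 23.5%, the Basic plan 33/361 = 9.1% → Plan X
Organic: Plan X 160/1057 = 15.1%, the Basic plan 51/980 = 5.2% → Plan X
Paid: Plan X 260/336 = 77.4%, the Basic plan 216/325 = 66.5% → Plan X
Referral: Plan X 21/24 = 87.5%, the Basic plan 37/39 = 94.9% → the Basic plan
Overall: Plan X 521/1757 = 29.7%, the Basic plan 337/1705 = 19.8% → Plan X
(Neither sweeps every signup group, but Plan X has the higher pooled rate.)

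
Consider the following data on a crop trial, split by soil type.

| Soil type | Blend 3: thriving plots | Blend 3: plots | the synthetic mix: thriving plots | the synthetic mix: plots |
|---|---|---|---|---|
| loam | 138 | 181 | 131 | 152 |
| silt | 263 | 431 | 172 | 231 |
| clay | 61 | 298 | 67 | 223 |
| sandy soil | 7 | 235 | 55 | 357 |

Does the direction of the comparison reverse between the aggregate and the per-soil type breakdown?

Loam: Blend 3 138/181 = 76.2%, the synthetic mix 131/152 = 86.2% → the synthetic mix
Silt: Blend 3 263/431 = 61.0%, the synthetic mix 172/231 = 74.5% → the synthetic mix
Clay: Blend 3 61/298 = 20.5%, the synthetic mix 67/223 = 30.0% → the synthetic mix
Sandy soil: Blend 3 7/235 = 3.0%, the synthetic mix 55/357 = 15.4% → the synthetic mix
Overall: Blend 3 469/1145 = 41.0%, the synthetic mix 425/963 = 44.1% → the synthetic mix
The synthetic mix wins overall and in every soil group — no reversal.

No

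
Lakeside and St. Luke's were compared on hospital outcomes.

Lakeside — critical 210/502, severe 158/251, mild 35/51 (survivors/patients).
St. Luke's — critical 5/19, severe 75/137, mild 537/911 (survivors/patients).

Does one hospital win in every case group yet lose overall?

Yes

Critical: Lakeside 210/502 = 41.8%, St. Luke's 5/19 = 26.3% → Lakeside
Severe: Lakeside 158/251 = 62.9%, St. Luke's 75/137 = 54.7% → Lakeside
Mild: Lakeside 35/51 = 68.6%, St. Luke's 537/911 = 58.9% → Lakeside
Overall: Lakeside 403/804 = 50.1%, St. Luke's 617/1067 = 57.8% → St. Luke's
Lakeside wins each case group but St. Luke's wins overall — the comparison reverses. Lakeside's patients skew toward critical, which has a lower base rate.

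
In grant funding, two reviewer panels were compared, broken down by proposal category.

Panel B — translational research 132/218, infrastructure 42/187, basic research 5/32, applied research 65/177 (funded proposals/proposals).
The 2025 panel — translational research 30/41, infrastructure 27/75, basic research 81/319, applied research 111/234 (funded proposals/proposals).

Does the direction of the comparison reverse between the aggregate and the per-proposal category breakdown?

Yes

Translational research: Panel B 132/218 = 60.6%, the 2025 panel 30/41 = 73.2% → the 2025 panel
Infrastructure: Panel B 42/187 = 22.5%, the 2025 panel 27/75 = 36.0% → the 2025 panel
Basic research: Panel B 5/32 = 15.6%, the 2025 panel 81/319 = 25.4% → the 2025 panel
Applied research: Panel B 65/177 = 36.7%, the 2025 panel 111/234 = 47.4% → the 2025 panel
Overall: Panel B 244/614 = 39.7%, the 2025 panel 249/669 = 37.2% → Panel B
The 2025 panel wins each proposal group but Panel B wins overall — the comparison reverses. The 2025 panel's proposals skew toward basic research, which has a lower base rate.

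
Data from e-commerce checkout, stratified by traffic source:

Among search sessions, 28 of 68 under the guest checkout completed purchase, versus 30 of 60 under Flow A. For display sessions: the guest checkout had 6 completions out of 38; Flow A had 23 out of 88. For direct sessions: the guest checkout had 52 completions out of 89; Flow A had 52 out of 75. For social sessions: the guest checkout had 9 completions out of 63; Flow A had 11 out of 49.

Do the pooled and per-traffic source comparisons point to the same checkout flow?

Search: the guest checkout 28/68 = 41.2%, Flow A 30/60 = 50.0% → Flow A
Display: the guest checkout 6/38 = 15.8%, Flow A 23/88 = 26.1% → Flow A
Direct: the guest checkout 52/89 = 58.4%, Flow A 52/75 = 69.3% → Flow A
Social: the guest checkout 9/63 = 14.3%, Flow A 11/49 = 22.4% → Flow A
Overall: the guest checkout 95/258 = 36.8%, Flow A 116/272 = 42.6% → Flow A
Flow A wins overall and in every traffic group — no reversal.

Yes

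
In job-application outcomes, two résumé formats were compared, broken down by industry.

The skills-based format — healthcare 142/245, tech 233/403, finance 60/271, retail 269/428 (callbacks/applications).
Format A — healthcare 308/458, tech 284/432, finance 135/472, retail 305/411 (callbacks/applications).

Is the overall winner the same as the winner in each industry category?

Healthcare: the skills-based format 142/245 = 58.0%, Format A 308/458 = 67.2% → Format A
Tech: the skills-based format 233/403 = 57.8%, Format A 284/432 = 65.7% → Format A
Finance: the skills-based format 60/271 = 22.1%, Format A 135/472 = 28.6% → Format A
Retail: the skills-based format 269/428 = 62.9%, Format A 305/411 = 74.2% → Format A
Overall: the skills-based format 704/1347 = 52.3%, Format A 1032/1773 = 58.2% → Format A
Format A wins overall and in every industry group — no reversal.

Yes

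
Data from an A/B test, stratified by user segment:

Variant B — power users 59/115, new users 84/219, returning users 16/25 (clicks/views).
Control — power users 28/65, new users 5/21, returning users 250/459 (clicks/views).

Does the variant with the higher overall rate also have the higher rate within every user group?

Power users: Variant B 59/115 = 51.3%, Control 28/65 = 43.1% → Variant B
New users: Variant B 84/219 = 38.4%, Control 5/21 = 23.8% → Variant B
Returning users: Variant B 16/25 = 64.0%, Control 250/459 = 54.5% → Variant B
Overall: Variant B 159/359 = 44.3%, Control 283/545 = 51.9% → Control
Variant B wins each user group but Control wins overall — the comparison reverses. Variant B's views skew toward new users, which has a lower base rate.

No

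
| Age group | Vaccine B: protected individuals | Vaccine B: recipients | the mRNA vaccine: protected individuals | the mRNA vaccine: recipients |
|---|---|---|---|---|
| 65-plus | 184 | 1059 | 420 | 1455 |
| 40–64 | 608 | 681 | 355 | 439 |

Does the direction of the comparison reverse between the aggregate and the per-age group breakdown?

65-plus: Vaccine B 184/1059 = 17.4%, the mRNA vaccine 420/1455 = 28.9% → the mRNA vaccine
40–64: Vaccine B 608/681 = 89.3%, the mRNA vaccine 355/439 = 80.9% → Vaccine B
Overall: Vaccine B 792/1740 = 45.5%, the mRNA vaccine 775/1894 = 40.9% → Vaccine B
Neither sweeps: Vaccine B wins 1 of 2 groups, the mRNA vaccine wins 1. Vaccine B wins overall but not every group — no Simpson reversal.

No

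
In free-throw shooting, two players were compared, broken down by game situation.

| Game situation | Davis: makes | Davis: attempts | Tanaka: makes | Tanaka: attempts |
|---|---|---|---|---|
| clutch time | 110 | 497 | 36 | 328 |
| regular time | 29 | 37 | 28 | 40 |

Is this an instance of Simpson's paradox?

No

Clutch time: Davis 110/497 = 22.1%, Tanaka 36/328 = 11.0% → Davis
Regular time: Davis 29/37 = 78.4%, Tanaka 28/40 = 70.0% → Davis
Overall: Davis 139/534 = 26.0%, Tanaka 64/368 = 17.4% → Davis
Davis wins overall and in every game group — no reversal.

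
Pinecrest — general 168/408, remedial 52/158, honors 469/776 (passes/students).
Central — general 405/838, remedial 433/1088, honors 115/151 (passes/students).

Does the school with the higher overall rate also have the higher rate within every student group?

General: Pinecrest 168/408 = 41.2%, Central 405/838 = 48.3% → Central
Remedial: Pinecrest 52/158 = 32.9%, Central 433/1088 = 39.8% → Central
Honors: Pinecrest 469/776 = 60.4%, Central 115/151 = 76.2% → Central
Overall: Pinecrest 689/1342 = 51.3%, Central 953/2077 = 45.9% → Pinecrest
Central wins each student group but Pinecrest wins overall — the comparison reverses. Central's students skew toward remedial, which has a lower base rate.

No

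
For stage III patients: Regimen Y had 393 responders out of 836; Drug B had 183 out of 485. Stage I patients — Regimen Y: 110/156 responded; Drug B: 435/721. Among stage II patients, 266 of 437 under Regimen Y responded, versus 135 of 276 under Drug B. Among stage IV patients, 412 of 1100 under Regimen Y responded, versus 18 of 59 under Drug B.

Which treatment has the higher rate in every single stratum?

Stage III: Regimen Y 393/836 = 47.0%, Drug B 183/485 = 37.7% → Regimen Y
Stage I: Regimen Y 110/156 = 70.5%, Drug B 435/721 = 60.3% → Regimen Y
Stage II: Regimen Y 266/437 = 60.9%, Drug B 135/276 = 48.9% → Regimen Y
Stage IV: Regimen Y 412/1100 = 37.5%, Drug B 18/59 = 30.5% → Regimen Y
Regimen Y has the higher rate in all 4 groups.

Regimen Y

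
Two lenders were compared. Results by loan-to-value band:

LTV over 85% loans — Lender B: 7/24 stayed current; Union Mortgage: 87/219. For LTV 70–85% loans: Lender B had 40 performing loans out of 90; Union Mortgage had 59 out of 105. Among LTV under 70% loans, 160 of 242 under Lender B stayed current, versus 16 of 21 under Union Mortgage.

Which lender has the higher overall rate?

Lender B

LTV over 85%: Lender B 7/24 = 29.2%, Union Mortgage 87/219 = 39.7% → Union Mortgage
LTV 70–85%: Lender B 40/90 = 44.4%, Union Mortgage 59/105 = 56.2% → Union Mortgage
LTV under 70%: Lender B 160/242 = 66.1%, Union Mortgage 16/21 = 76.2% → Union Mortgage
Overall: Lender B 207/356 = 58.1%, Union Mortgage 162/345 = 47.0% → Lender B
(Union Mortgage wins every loan-to-value group but Lender B wins overall — Union Mortgage's loans skew toward the low-rate LTV over 85% group.)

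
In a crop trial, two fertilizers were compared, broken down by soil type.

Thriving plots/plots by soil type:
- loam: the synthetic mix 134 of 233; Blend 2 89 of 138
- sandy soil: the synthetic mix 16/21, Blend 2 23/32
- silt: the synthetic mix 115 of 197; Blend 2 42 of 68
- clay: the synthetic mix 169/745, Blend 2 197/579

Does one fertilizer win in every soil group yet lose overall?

Loam: the synthetic mix 134/233 = 57.5%, Blend 2 89/138 = 64.5% → Blend 2
Sandy soil: the synthetic mix 16/21 = 76.2%, Blend 2 23/32 = 71.9% → the synthetic mix
Silt: the synthetic mix 115/197 = 58.4%, Blend 2 42/68 = 61.8% → Blend 2
Clay: the synthetic mix 169/745 = 22.7%, Blend 2 197/579 = 34.0% → Blend 2
Overall: the synthetic mix 434/1196 = 36.3%, Blend 2 351/817 = 43.0% → Blend 2
Neither sweeps: the synthetic mix wins 1 of 4 groups, Blend 2 wins 3. Blend 2 wins overall but not every group — no Simpson reversal.

No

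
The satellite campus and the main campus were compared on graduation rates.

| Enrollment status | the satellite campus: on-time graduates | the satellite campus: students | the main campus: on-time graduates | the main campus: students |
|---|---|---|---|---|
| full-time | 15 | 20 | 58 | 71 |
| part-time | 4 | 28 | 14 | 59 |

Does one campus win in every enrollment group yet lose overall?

No

Full-time: the satellite campus 15/20 = 75.0%, the main campus 58/71 = 81.7% → the main campus
Part-time: the satellite campus 4/28 = 14.3%, the main campus 14/59 = 23.7% → the main campus
Overall: the satellite campus 19/48 = 39.6%, the main campus 72/130 = 55.4% → the main campus
The main campus wins overall and in every enrollment group — no reversal.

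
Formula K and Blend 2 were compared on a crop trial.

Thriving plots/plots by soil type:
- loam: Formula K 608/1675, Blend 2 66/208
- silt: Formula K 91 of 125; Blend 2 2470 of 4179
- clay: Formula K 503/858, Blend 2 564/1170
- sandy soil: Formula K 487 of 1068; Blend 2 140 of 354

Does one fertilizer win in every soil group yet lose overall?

Yes

Loam: Formula K 608/1675 = 36.3%, Blend 2 66/208 = 31.7% → Formula K
Silt: Formula K 91/125 = 72.8%, Blend 2 2470/4179 = 59.1% → Formula K
Clay: Formula K 503/858 = 58.6%, Blend 2 564/1170 = 48.2% → Formula K
Sandy soil: Formula K 487/1068 = 45.6%, Blend 2 140/354 = 39.5% → Formula K
Overall: Formula K 1689/3726 = 45.3%, Blend 2 3240/5911 = 54.8% → Blend 2
Formula K wins each soil group but Blend 2 wins overall — the comparison reverses. Formula K's plots skew toward loam, which has a lower base rate.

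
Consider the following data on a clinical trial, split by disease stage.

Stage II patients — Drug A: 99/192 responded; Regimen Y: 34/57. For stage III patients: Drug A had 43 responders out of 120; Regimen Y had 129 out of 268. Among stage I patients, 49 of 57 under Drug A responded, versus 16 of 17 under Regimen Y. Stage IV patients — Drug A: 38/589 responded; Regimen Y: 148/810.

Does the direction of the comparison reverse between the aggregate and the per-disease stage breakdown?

No

Stage II: Drug A 99/192 = 51.6%, Regimen Y 34/57 = 59.6% → Regimen Y
Stage III: Drug A 43/120 = 35.8%, Regimen Y 129/268 = 48.1% → Regimen Y
Stage I: Drug A 49/57 = 86.0%, Regimen Y 16/17 = 94.1% → Regimen Y
Stage IV: Drug A 38/589 = 6.5%, Regimen Y 148/810 = 18.3% → Regimen Y
Overall: Drug A 229/958 = 23.9%, Regimen Y 327/1152 = 28.4% → Regimen Y
Regimen Y wins overall and in every disease group — no reversal.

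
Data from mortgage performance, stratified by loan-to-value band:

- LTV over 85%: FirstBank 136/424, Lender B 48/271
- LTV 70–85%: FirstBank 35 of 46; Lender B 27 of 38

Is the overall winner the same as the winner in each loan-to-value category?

LTV over 85%: FirstBank 136/424 = 32.1%, Lender B 48/271 = 17.7% → FirstBank
LTV 70–85%: FirstBank 35/46 = 76.1%, Lender B 27/38 = 71.1% → FirstBank
Overall: FirstBank 171/470 = 36.4%, Lender B 75/309 = 24.3% → FirstBank
FirstBank wins overall and in every loan-to-value group — no reversal.

Yes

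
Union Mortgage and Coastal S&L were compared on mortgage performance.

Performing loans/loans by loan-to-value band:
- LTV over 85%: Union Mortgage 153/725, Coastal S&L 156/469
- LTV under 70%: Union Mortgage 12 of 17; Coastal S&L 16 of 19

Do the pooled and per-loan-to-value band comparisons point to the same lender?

LTV over 85%: Union Mortgage 153/725 = 21.1%, Coastal S&L 156/469 = 33.3% → Coastal S&L
LTV under 70%: Union Mortgage 12/17 = 70.6%, Coastal S&L 16/19 = 84.2% → Coastal S&L
Overall: Union Mortgage 165/742 = 22.2%, Coastal S&L 172/488 = 35.2% → Coastal S&L
Coastal S&L wins overall and in every loan-to-value group — no reversal.

Yes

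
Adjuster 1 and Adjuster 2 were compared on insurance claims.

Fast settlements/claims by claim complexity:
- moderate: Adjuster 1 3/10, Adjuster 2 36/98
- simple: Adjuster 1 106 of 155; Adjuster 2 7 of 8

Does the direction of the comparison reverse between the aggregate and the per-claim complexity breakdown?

Moderate: Adjuster 1 3/10 = 30.0%, Adjuster 2 36/98 = 36.7% → Adjuster 2
Simple: Adjuster 1 106/155 = 68.4%, Adjuster 2 7/8 = 87.5% → Adjuster 2
Overall: Adjuster 1 109/165 = 66.1%, Adjuster 2 43/106 = 40.6% → Adjuster 1
Adjuster 2 wins each claim group but Adjuster 1 wins overall — the comparison reverses. Adjuster 2's claims skew toward moderate, which has a lower base rate.

Yes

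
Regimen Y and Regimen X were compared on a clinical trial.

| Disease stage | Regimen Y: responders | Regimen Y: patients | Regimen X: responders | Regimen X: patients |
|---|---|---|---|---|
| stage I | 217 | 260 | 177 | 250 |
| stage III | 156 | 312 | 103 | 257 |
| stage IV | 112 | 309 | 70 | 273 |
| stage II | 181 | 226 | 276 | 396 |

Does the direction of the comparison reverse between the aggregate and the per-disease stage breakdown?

Stage I: Regimen Y 217/260 = 83.5%, Regimen X 177/250 = 70.8% → Regimen Y
Stage III: Regimen Y 156/312 = 50.0%, Regimen X 103/257 = 40.1% → Regimen Y
Stage IV: Regimen Y 112/309 = 36.2%, Regimen X 70/273 = 25.6% → Regimen Y
Stage II: Regimen Y 181/226 = 80.1%, Regimen X 276/396 = 69.7% → Regimen Y
Overall: Regimen Y 666/1107 = 60.2%, Regimen X 626/1176 = 53.2% → Regimen Y
Regimen Y wins overall and in every disease group — no reversal.

No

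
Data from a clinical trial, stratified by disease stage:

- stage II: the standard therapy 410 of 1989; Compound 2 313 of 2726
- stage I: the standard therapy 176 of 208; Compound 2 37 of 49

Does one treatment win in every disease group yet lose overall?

No

Stage II: the standard therapy 410/1989 = 20.6%, Compound 2 313/2726 = 11.5% → the standard therapy
Stage I: the standard therapy 176/208 = 84.6%, Compound 2 37/49 = 75.5% → the standard therapy
Overall: the standard therapy 586/2197 = 26.7%, Compound 2 350/2775 = 12.6% → the standard therapy
The standard therapy wins overall and in every disease group — no reversal.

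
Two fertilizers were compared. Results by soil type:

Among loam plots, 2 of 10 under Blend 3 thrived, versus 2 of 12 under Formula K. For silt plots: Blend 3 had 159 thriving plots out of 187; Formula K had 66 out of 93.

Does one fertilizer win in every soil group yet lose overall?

Loam: Blend 3 2/10 = 20.0%, Formula K 2/12 = 16.7% → Blend 3
Silt: Blend 3 159/187 = 85.0%, Formula K 66/93 = 71.0% → Blend 3
Overall: Blend 3 161/197 = 81.7%, Formula K 68/105 = 64.8% → Blend 3
Blend 3 wins overall and in every soil group — no reversal.

No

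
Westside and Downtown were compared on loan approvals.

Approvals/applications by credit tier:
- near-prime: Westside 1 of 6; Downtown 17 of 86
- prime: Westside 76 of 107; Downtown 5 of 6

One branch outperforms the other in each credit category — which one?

Downtown

Near-prime: Westside 1/6 = 16.7%, Downtown 17/86 = 19.8% → Downtown
Prime: Westside 76/107 = 71.0%, Downtown 5/6 = 83.3% → Downtown
Downtown has the higher rate in both groups.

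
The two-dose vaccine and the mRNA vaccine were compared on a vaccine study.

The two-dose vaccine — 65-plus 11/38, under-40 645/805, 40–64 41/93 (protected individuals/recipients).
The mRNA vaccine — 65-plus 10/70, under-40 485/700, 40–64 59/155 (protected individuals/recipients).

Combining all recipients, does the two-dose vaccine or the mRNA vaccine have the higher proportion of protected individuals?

the two-dose vaccine

65-plus: the two-dose vaccine 11/38 = 28.9%, the mRNA vaccine 10/70 = 14.3% → the two-dose vaccine
Under-40: the two-dose vaccine 645/805 = 80.1%, the mRNA vaccine 485/700 = 69.3% → the two-dose vaccine
40–64: the two-dose vaccine 41/93 = 44.1%, the mRNA vaccine 59/155 = 38.1% → the two-dose vaccine
Overall: the two-dose vaccine 697/936 = 74.5%, the mRNA vaccine 554/925 = 59.9% → the two-dose vaccine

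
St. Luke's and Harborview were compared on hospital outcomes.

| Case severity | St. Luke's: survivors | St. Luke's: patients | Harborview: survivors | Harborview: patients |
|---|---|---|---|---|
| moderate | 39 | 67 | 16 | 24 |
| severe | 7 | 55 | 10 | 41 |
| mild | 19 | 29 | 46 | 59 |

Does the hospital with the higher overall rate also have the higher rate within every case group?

Moderate: St. Luke's 39/67 = 58.2%, Harborview 16/24 = 66.7% → Harborview
Severe: St. Luke's 7/55 = 12.7%, Harborview 10/41 = 24.4% → Harborview
Mild: St. Luke's 19/29 = 65.5%, Harborview 46/59 = 78.0% → Harborview
Overall: St. Luke's 65/151 = 43.0%, Harborview 72/124 = 58.1% → Harborview
Harborview wins overall and in every case group — no reversal.

Yes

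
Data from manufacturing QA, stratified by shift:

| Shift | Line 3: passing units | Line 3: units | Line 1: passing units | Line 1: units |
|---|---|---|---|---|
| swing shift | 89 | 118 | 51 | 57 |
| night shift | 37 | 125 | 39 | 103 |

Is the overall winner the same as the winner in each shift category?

Swing shift: Line 3 89/118 = 75.4%, Line 1 51/57 = 89.5% → Line 1
Night shift: Line 3 37/125 = 29.6%, Line 1 39/103 = 37.9% → Line 1
Overall: Line 3 126/243 = 51.9%, Line 1 90/160 = 56.2% → Line 1
Line 1 wins overall and in every shift group — no reversal.

Yes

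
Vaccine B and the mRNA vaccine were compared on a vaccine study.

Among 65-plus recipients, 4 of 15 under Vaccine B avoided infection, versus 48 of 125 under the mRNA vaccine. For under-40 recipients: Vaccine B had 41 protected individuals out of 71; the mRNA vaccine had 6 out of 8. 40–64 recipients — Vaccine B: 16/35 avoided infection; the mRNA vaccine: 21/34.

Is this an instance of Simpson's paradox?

65-plus: Vaccine B 4/15 = 26.7%, the mRNA vaccine 48/125 = 38.4% → the mRNA vaccine
Under-40: Vaccine B 41/71 = 57.7%, the mRNA vaccine 6/8 = 75.0% → the mRNA vaccine
40–64: Vaccine B 16/35 = 45.7%, the mRNA vaccine 21/34 = 61.8% → the mRNA vaccine
Overall: Vaccine B 61/121 = 50.4%, the mRNA vaccine 75/167 = 44.9% → Vaccine B
The mRNA vaccine wins each age group but Vaccine B wins overall — the comparison reverses. The mRNA vaccine's recipients skew toward 65-plus, which has a lower base rate.

Yes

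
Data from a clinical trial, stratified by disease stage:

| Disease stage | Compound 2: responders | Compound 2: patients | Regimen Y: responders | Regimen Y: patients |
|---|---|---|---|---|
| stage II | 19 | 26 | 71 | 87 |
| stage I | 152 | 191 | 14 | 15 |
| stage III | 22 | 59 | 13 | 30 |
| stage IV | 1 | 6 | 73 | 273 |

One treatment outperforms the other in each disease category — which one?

Stage II: Compound 2 19/26 = 73.1%, Regimen Y 71/87 = 81.6% → Regimen Y
Stage I: Compound 2 152/191 = 79.6%, Regimen Y 14/15 = 93.3% → Regimen Y
Stage III: Compound 2 22/59 = 37.3%, Regimen Y 13/30 = 43.3% → Regimen Y
Stage IV: Compound 2 1/6 = 16.7%, Regimen Y 73/273 = 26.7% → Regimen Y
Regimen Y has the higher rate in all 4 groups.

Regimen Y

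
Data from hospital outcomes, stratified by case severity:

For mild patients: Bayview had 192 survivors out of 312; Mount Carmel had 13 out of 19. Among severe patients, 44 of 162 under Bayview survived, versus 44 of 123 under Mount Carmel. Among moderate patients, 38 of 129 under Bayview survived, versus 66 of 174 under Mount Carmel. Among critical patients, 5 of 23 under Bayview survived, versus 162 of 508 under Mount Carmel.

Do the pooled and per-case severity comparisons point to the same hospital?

Mild: Bayview 192/312 = 61.5%, Mount Carmel 13/19 = 68.4% → Mount Carmel
Severe: Bayview 44/162 = 27.2%, Mount Carmel 44/123 = 35.8% → Mount Carmel
Moderate: Bayview 38/129 = 29.5%, Mount Carmel 66/174 = 37.9% → Mount Carmel
Critical: Bayview 5/23 = 21.7%, Mount Carmel 162/508 = 31.9% → Mount Carmel
Overall: Bayview 279/626 = 44.6%, Mount Carmel 285/824 = 34.6% → Bayview
Mount Carmel wins each case group but Bayview wins overall — the comparison reverses. Mount Carmel's patients skew toward critical, which has a lower base rate.

No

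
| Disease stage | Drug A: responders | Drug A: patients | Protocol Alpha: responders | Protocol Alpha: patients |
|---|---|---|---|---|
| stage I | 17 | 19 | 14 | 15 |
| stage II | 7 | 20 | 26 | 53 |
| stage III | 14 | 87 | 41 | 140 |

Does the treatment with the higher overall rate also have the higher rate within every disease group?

Yes

Stage I: Drug A 17/19 = 89.5%, Protocol Alpha 14/15 = 93.3% → Protocol Alpha
Stage II: Drug A 7/20 = 35.0%, Protocol Alpha 26/53 = 49.1% → Protocol Alpha
Stage III: Drug A 14/87 = 16.1%, Protocol Alpha 41/140 = 29.3% → Protocol Alpha
Overall: Drug A 38/126 = 30.2%, Protocol Alpha 81/208 = 38.9% → Protocol Alpha
Protocol Alpha wins overall and in every disease group — no reversal.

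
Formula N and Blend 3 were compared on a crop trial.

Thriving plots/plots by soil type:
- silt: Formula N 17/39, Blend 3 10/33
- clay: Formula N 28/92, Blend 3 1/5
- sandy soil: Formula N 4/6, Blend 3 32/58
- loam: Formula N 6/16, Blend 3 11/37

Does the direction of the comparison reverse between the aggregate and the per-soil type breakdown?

Yes

Silt: Formula N 17/39 = 43.6%, Blend 3 10/33 = 30.3% → Formula N
Clay: Formula N 28/92 = 30.4%, Blend 3 1/5 = 20.0% → Formula N
Sandy soil: Formula N 4/6 = 66.7%, Blend 3 32/58 = 55.2% → Formula N
Loam: Formula N 6/16 = 37.5%, Blend 3 11/37 = 29.7% → Formula N
Overall: Formula N 55/153 = 35.9%, Blend 3 54/133 = 40.6% → Blend 3
Formula N wins each soil group but Blend 3 wins overall — the comparison reverses. Formula N's plots skew toward clay, which has a lower base rate.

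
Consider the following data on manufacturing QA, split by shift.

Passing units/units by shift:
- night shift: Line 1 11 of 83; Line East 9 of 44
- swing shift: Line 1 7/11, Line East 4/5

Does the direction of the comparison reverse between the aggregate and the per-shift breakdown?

Night shift: Line 1 11/83 = 13.3%, Line East 9/44 = 20.5% → Line East
Swing shift: Line 1 7/11 = 63.6%, Line East 4/5 = 80.0% → Line East
Overall: Line 1 18/94 = 19.1%, Line East 13/49 = 26.5% → Line East
Line East wins overall and in every shift group — no reversal.

No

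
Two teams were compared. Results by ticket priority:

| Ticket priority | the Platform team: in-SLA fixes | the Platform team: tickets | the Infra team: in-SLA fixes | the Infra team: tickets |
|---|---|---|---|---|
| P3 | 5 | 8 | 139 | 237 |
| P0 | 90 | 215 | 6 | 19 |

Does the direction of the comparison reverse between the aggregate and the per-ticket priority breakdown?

Yes

P3: the Platform team 5/8 = 62.5%, the Infra team 139/237 = 58.6% → the Platform team
P0: the Platform team 90/215 = 41.9%, the Infra team 6/19 = 31.6% → the Platform team
Overall: the Platform team 95/223 = 42.6%, the Infra team 145/256 = 56.6% → the Infra team
The Platform team wins each ticket group but the Infra team wins overall — the comparison reverses. The Platform team's tickets skew toward P0, which has a lower base rate.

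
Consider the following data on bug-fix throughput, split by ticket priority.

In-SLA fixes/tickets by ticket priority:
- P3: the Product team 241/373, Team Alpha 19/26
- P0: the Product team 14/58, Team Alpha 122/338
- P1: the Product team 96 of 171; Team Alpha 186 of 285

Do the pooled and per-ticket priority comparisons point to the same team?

No

P3: the Product team 241/373 = 64.6%, Team Alpha 19/26 = 73.1% → Team Alpha
P0: the Product team 14/58 = 24.1%, Team Alpha 122/338 = 36.1% → Team Alpha
P1: the Product team 96/171 = 56.1%, Team Alpha 186/285 = 65.3% → Team Alpha
Overall: the Product team 351/602 = 58.3%, Team Alpha 327/649 = 50.4% → the Product team
Team Alpha wins each ticket group but the Product team wins overall — the comparison reverses. Team Alpha's tickets skew toward P0, which has a lower base rate.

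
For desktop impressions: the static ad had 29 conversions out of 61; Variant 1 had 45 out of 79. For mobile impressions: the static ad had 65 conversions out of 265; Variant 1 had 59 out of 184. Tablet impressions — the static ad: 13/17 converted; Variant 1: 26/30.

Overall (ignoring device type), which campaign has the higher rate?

Variant 1

Desktop: the static ad 29/61 = 47.5%, Variant 1 45/79 = 57.0% → Variant 1
Mobile: the static ad 65/265 = 24.5%, Variant 1 59/184 = 32.1% → Variant 1
Tablet: the static ad 13/17 = 76.5%, Variant 1 26/30 = 86.7% → Variant 1
Overall: the static ad 107/343 = 31.2%, Variant 1 130/293 = 44.4% → Variant 1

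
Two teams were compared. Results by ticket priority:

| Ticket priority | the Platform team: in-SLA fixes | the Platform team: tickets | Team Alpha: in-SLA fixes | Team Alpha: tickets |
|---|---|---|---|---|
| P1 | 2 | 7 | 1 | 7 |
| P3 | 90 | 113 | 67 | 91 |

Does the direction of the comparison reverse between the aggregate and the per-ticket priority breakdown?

P1: the Platform team 2/7 = 28.6%, Team Alpha 1/7 = 14.3% → the Platform team
P3: the Platform team 90/113 = 79.6%, Team Alpha 67/91 = 73.6% → the Platform team
Overall: the Platform team 92/120 = 76.7%, Team Alpha 68/98 = 69.4% → the Platform team
The Platform team wins overall and in every ticket group — no reversal.

No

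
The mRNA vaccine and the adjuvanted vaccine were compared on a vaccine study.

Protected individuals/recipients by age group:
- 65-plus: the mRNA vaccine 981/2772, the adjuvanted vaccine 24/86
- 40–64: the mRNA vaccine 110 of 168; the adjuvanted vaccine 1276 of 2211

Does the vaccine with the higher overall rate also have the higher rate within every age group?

No

65-plus: the mRNA vaccine 981/2772 = 35.4%, the adjuvanted vaccine 24/86 = 27.9% → the mRNA vaccine
40–64: the mRNA vaccine 110/168 = 65.5%, the adjuvanted vaccine 1276/2211 = 57.7% → the mRNA vaccine
Overall: the mRNA vaccine 1091/2940 = 37.1%, the adjuvanted vaccine 1300/2297 = 56.6% → the adjuvanted vaccine
The mRNA vaccine wins each age group but the adjuvanted vaccine wins overall — the comparison reverses. The mRNA vaccine's recipients skew toward 65-plus, which has a lower base rate.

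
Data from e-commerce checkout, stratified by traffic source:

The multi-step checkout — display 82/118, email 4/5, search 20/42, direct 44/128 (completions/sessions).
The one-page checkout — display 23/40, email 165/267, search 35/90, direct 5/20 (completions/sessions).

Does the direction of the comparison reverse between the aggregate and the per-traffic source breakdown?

Display: the multi-step checkout 82/118 = 69.5%, the one-page checkout 23/40 = 57.5% → the multi-step checkout
Email: the multi-step checkout 4/5 = 80.0%, the one-page checkout 165/267 = 61.8% → the multi-step checkout
Search: the multi-step checkout 20/42 = 47.6%, the one-page checkout 35/90 = 38.9% → the multi-step checkout
Direct: the multi-step checkout 44/128 = 34.4%, the one-page checkout 5/20 = 25.0% → the multi-step checkout
Overall: the multi-step checkout 150/293 = 51.2%, the one-page checkout 228/417 = 54.7% → the one-page checkout
The multi-step checkout wins each traffic group but the one-page checkout wins overall — the comparison reverses. The multi-step checkout's sessions skew toward direct, which has a lower base rate.

Yes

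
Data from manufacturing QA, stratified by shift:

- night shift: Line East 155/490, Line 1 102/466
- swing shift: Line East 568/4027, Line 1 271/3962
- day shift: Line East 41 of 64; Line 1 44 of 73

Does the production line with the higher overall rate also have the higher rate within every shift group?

Night shift: Line East 155/490 = 31.6%, Line 1 102/466 = 21.9% → Line East
Swing shift: Line East 568/4027 = 14.1%, Line 1 271/3962 = 6.8% → Line East
Day shift: Line East 41/64 = 64.1%, Line 1 44/73 = 60.3% → Line East
Overall: Line East 764/4581 = 16.7%, Line 1 417/4501 = 9.3% → Line East
Line East wins overall and in every shift group — no reversal.

Yes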